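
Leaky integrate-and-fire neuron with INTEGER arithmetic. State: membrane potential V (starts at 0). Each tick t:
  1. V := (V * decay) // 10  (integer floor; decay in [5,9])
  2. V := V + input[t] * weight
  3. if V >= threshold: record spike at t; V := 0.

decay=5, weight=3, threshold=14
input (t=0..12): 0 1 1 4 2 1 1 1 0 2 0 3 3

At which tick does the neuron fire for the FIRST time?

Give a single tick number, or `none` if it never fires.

Answer: 3

Derivation:
t=0: input=0 -> V=0
t=1: input=1 -> V=3
t=2: input=1 -> V=4
t=3: input=4 -> V=0 FIRE
t=4: input=2 -> V=6
t=5: input=1 -> V=6
t=6: input=1 -> V=6
t=7: input=1 -> V=6
t=8: input=0 -> V=3
t=9: input=2 -> V=7
t=10: input=0 -> V=3
t=11: input=3 -> V=10
t=12: input=3 -> V=0 FIRE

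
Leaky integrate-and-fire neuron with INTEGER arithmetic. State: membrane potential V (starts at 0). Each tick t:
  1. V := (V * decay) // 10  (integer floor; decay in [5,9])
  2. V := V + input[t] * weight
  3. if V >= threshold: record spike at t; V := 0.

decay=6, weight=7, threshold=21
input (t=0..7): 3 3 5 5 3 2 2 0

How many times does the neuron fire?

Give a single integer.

Answer: 6

Derivation:
t=0: input=3 -> V=0 FIRE
t=1: input=3 -> V=0 FIRE
t=2: input=5 -> V=0 FIRE
t=3: input=5 -> V=0 FIRE
t=4: input=3 -> V=0 FIRE
t=5: input=2 -> V=14
t=6: input=2 -> V=0 FIRE
t=7: input=0 -> V=0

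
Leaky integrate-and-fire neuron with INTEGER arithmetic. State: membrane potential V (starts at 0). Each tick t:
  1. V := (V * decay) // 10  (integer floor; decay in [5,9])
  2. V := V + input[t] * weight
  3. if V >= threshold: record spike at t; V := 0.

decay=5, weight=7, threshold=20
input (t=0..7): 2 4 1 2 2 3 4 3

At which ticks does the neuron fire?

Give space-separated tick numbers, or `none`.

Answer: 1 4 5 6 7

Derivation:
t=0: input=2 -> V=14
t=1: input=4 -> V=0 FIRE
t=2: input=1 -> V=7
t=3: input=2 -> V=17
t=4: input=2 -> V=0 FIRE
t=5: input=3 -> V=0 FIRE
t=6: input=4 -> V=0 FIRE
t=7: input=3 -> V=0 FIRE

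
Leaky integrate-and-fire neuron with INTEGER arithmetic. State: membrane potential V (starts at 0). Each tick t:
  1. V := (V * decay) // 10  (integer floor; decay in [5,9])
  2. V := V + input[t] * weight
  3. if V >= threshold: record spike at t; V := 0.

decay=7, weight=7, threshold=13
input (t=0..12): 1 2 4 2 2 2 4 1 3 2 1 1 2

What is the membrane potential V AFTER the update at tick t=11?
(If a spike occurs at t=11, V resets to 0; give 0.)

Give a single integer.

t=0: input=1 -> V=7
t=1: input=2 -> V=0 FIRE
t=2: input=4 -> V=0 FIRE
t=3: input=2 -> V=0 FIRE
t=4: input=2 -> V=0 FIRE
t=5: input=2 -> V=0 FIRE
t=6: input=4 -> V=0 FIRE
t=7: input=1 -> V=7
t=8: input=3 -> V=0 FIRE
t=9: input=2 -> V=0 FIRE
t=10: input=1 -> V=7
t=11: input=1 -> V=11
t=12: input=2 -> V=0 FIRE

Answer: 11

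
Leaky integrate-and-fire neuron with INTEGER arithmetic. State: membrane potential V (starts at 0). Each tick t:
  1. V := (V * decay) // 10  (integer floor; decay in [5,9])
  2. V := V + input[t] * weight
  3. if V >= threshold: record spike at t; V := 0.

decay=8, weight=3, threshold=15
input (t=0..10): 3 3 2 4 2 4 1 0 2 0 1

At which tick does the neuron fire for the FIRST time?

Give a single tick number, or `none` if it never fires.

t=0: input=3 -> V=9
t=1: input=3 -> V=0 FIRE
t=2: input=2 -> V=6
t=3: input=4 -> V=0 FIRE
t=4: input=2 -> V=6
t=5: input=4 -> V=0 FIRE
t=6: input=1 -> V=3
t=7: input=0 -> V=2
t=8: input=2 -> V=7
t=9: input=0 -> V=5
t=10: input=1 -> V=7

Answer: 1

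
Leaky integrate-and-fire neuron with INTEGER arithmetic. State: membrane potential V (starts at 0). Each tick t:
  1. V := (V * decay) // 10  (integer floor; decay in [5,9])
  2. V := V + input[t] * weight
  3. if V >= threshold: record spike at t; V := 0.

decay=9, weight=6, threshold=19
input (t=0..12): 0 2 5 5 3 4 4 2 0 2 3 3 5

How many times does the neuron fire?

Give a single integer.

t=0: input=0 -> V=0
t=1: input=2 -> V=12
t=2: input=5 -> V=0 FIRE
t=3: input=5 -> V=0 FIRE
t=4: input=3 -> V=18
t=5: input=4 -> V=0 FIRE
t=6: input=4 -> V=0 FIRE
t=7: input=2 -> V=12
t=8: input=0 -> V=10
t=9: input=2 -> V=0 FIRE
t=10: input=3 -> V=18
t=11: input=3 -> V=0 FIRE
t=12: input=5 -> V=0 FIRE

Answer: 7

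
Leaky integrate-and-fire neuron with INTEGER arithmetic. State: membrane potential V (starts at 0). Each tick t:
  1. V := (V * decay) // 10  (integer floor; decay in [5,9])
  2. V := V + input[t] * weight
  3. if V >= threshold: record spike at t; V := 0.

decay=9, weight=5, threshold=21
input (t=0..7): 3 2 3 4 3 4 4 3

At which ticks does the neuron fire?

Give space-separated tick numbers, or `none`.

Answer: 1 3 5 7

Derivation:
t=0: input=3 -> V=15
t=1: input=2 -> V=0 FIRE
t=2: input=3 -> V=15
t=3: input=4 -> V=0 FIRE
t=4: input=3 -> V=15
t=5: input=4 -> V=0 FIRE
t=6: input=4 -> V=20
t=7: input=3 -> V=0 FIRE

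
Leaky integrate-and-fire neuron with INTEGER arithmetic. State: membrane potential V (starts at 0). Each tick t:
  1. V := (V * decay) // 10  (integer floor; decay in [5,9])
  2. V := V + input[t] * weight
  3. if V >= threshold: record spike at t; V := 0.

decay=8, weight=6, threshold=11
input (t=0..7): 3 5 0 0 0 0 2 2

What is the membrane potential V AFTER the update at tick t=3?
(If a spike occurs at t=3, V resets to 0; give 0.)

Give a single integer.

t=0: input=3 -> V=0 FIRE
t=1: input=5 -> V=0 FIRE
t=2: input=0 -> V=0
t=3: input=0 -> V=0
t=4: input=0 -> V=0
t=5: input=0 -> V=0
t=6: input=2 -> V=0 FIRE
t=7: input=2 -> V=0 FIRE

Answer: 0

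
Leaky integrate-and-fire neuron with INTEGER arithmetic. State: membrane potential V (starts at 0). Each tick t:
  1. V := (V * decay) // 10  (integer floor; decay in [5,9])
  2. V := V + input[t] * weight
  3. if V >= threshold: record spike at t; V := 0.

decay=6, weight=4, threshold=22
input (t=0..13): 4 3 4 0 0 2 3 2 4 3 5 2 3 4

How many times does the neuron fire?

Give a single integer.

Answer: 4

Derivation:
t=0: input=4 -> V=16
t=1: input=3 -> V=21
t=2: input=4 -> V=0 FIRE
t=3: input=0 -> V=0
t=4: input=0 -> V=0
t=5: input=2 -> V=8
t=6: input=3 -> V=16
t=7: input=2 -> V=17
t=8: input=4 -> V=0 FIRE
t=9: input=3 -> V=12
t=10: input=5 -> V=0 FIRE
t=11: input=2 -> V=8
t=12: input=3 -> V=16
t=13: input=4 -> V=0 FIRE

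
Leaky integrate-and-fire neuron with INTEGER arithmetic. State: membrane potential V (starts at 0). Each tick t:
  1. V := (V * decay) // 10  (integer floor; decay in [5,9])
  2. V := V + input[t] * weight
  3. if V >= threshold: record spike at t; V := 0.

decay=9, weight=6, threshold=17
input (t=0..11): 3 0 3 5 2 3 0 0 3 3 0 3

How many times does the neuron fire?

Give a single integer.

t=0: input=3 -> V=0 FIRE
t=1: input=0 -> V=0
t=2: input=3 -> V=0 FIRE
t=3: input=5 -> V=0 FIRE
t=4: input=2 -> V=12
t=5: input=3 -> V=0 FIRE
t=6: input=0 -> V=0
t=7: input=0 -> V=0
t=8: input=3 -> V=0 FIRE
t=9: input=3 -> V=0 FIRE
t=10: input=0 -> V=0
t=11: input=3 -> V=0 FIRE

Answer: 7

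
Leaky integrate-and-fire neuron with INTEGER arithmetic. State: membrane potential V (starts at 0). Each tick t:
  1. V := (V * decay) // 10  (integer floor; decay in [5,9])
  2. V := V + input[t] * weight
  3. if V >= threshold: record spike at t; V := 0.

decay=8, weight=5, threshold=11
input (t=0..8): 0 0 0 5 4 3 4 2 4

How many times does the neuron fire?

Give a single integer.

Answer: 5

Derivation:
t=0: input=0 -> V=0
t=1: input=0 -> V=0
t=2: input=0 -> V=0
t=3: input=5 -> V=0 FIRE
t=4: input=4 -> V=0 FIRE
t=5: input=3 -> V=0 FIRE
t=6: input=4 -> V=0 FIRE
t=7: input=2 -> V=10
t=8: input=4 -> V=0 FIRE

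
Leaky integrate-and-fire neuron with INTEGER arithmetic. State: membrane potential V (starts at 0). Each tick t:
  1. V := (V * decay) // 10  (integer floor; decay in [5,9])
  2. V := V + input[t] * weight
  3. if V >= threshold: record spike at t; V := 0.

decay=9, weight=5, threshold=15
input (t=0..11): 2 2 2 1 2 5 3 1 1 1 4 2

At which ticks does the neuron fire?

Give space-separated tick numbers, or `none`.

Answer: 1 4 5 6 10

Derivation:
t=0: input=2 -> V=10
t=1: input=2 -> V=0 FIRE
t=2: input=2 -> V=10
t=3: input=1 -> V=14
t=4: input=2 -> V=0 FIRE
t=5: input=5 -> V=0 FIRE
t=6: input=3 -> V=0 FIRE
t=7: input=1 -> V=5
t=8: input=1 -> V=9
t=9: input=1 -> V=13
t=10: input=4 -> V=0 FIRE
t=11: input=2 -> V=10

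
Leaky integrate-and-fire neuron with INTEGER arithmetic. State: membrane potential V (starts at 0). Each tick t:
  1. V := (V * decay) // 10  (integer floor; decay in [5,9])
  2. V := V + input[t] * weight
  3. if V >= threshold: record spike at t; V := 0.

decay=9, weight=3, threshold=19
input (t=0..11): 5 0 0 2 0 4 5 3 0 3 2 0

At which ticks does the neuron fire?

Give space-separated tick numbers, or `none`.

t=0: input=5 -> V=15
t=1: input=0 -> V=13
t=2: input=0 -> V=11
t=3: input=2 -> V=15
t=4: input=0 -> V=13
t=5: input=4 -> V=0 FIRE
t=6: input=5 -> V=15
t=7: input=3 -> V=0 FIRE
t=8: input=0 -> V=0
t=9: input=3 -> V=9
t=10: input=2 -> V=14
t=11: input=0 -> V=12

Answer: 5 7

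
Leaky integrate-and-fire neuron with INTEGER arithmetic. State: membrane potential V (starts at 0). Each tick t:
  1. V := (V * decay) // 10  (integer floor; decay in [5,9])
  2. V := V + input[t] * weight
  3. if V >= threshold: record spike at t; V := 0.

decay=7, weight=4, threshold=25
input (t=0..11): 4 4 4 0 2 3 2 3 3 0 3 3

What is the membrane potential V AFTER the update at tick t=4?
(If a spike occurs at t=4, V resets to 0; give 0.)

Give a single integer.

t=0: input=4 -> V=16
t=1: input=4 -> V=0 FIRE
t=2: input=4 -> V=16
t=3: input=0 -> V=11
t=4: input=2 -> V=15
t=5: input=3 -> V=22
t=6: input=2 -> V=23
t=7: input=3 -> V=0 FIRE
t=8: input=3 -> V=12
t=9: input=0 -> V=8
t=10: input=3 -> V=17
t=11: input=3 -> V=23

Answer: 15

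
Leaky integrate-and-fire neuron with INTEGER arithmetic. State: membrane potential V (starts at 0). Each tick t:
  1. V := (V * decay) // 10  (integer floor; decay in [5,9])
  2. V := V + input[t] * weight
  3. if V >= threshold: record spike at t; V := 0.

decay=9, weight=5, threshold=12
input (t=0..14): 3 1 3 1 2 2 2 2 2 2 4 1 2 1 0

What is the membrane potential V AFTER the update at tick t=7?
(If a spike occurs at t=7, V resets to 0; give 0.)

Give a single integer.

Answer: 10

Derivation:
t=0: input=3 -> V=0 FIRE
t=1: input=1 -> V=5
t=2: input=3 -> V=0 FIRE
t=3: input=1 -> V=5
t=4: input=2 -> V=0 FIRE
t=5: input=2 -> V=10
t=6: input=2 -> V=0 FIRE
t=7: input=2 -> V=10
t=8: input=2 -> V=0 FIRE
t=9: input=2 -> V=10
t=10: input=4 -> V=0 FIRE
t=11: input=1 -> V=5
t=12: input=2 -> V=0 FIRE
t=13: input=1 -> V=5
t=14: input=0 -> V=4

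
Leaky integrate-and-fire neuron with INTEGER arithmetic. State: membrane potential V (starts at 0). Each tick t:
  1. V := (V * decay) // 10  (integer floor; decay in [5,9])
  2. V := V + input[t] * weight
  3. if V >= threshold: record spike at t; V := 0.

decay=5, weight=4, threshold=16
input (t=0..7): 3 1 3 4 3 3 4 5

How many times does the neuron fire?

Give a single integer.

Answer: 5

Derivation:
t=0: input=3 -> V=12
t=1: input=1 -> V=10
t=2: input=3 -> V=0 FIRE
t=3: input=4 -> V=0 FIRE
t=4: input=3 -> V=12
t=5: input=3 -> V=0 FIRE
t=6: input=4 -> V=0 FIRE
t=7: input=5 -> V=0 FIRE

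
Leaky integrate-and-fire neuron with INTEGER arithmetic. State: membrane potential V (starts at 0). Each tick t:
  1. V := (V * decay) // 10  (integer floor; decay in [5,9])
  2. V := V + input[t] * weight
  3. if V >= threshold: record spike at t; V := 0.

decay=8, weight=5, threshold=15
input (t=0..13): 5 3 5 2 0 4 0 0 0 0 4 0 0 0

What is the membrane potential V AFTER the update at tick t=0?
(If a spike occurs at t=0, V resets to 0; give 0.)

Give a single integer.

t=0: input=5 -> V=0 FIRE
t=1: input=3 -> V=0 FIRE
t=2: input=5 -> V=0 FIRE
t=3: input=2 -> V=10
t=4: input=0 -> V=8
t=5: input=4 -> V=0 FIRE
t=6: input=0 -> V=0
t=7: input=0 -> V=0
t=8: input=0 -> V=0
t=9: input=0 -> V=0
t=10: input=4 -> V=0 FIRE
t=11: input=0 -> V=0
t=12: input=0 -> V=0
t=13: input=0 -> V=0

Answer: 0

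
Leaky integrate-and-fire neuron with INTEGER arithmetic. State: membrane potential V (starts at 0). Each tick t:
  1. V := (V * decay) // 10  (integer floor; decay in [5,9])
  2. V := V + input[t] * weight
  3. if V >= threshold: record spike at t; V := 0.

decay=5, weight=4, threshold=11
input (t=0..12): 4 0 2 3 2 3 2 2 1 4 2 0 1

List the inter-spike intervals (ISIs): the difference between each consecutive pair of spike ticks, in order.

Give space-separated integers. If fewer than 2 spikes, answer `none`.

Answer: 3 2 2 2

Derivation:
t=0: input=4 -> V=0 FIRE
t=1: input=0 -> V=0
t=2: input=2 -> V=8
t=3: input=3 -> V=0 FIRE
t=4: input=2 -> V=8
t=5: input=3 -> V=0 FIRE
t=6: input=2 -> V=8
t=7: input=2 -> V=0 FIRE
t=8: input=1 -> V=4
t=9: input=4 -> V=0 FIRE
t=10: input=2 -> V=8
t=11: input=0 -> V=4
t=12: input=1 -> V=6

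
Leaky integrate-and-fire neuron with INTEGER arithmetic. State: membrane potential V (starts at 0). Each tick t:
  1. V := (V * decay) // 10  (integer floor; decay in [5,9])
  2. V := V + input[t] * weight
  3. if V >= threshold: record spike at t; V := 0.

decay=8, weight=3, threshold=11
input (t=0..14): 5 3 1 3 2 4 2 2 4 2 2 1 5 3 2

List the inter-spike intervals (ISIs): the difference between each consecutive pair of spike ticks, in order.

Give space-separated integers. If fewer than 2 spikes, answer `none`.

t=0: input=5 -> V=0 FIRE
t=1: input=3 -> V=9
t=2: input=1 -> V=10
t=3: input=3 -> V=0 FIRE
t=4: input=2 -> V=6
t=5: input=4 -> V=0 FIRE
t=6: input=2 -> V=6
t=7: input=2 -> V=10
t=8: input=4 -> V=0 FIRE
t=9: input=2 -> V=6
t=10: input=2 -> V=10
t=11: input=1 -> V=0 FIRE
t=12: input=5 -> V=0 FIRE
t=13: input=3 -> V=9
t=14: input=2 -> V=0 FIRE

Answer: 3 2 3 3 1 2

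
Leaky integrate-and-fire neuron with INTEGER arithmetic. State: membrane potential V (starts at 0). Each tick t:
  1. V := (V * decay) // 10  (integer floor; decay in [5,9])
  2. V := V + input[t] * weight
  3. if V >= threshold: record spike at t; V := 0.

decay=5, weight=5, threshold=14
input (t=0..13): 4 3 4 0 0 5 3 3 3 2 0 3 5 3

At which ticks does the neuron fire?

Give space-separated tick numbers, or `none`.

t=0: input=4 -> V=0 FIRE
t=1: input=3 -> V=0 FIRE
t=2: input=4 -> V=0 FIRE
t=3: input=0 -> V=0
t=4: input=0 -> V=0
t=5: input=5 -> V=0 FIRE
t=6: input=3 -> V=0 FIRE
t=7: input=3 -> V=0 FIRE
t=8: input=3 -> V=0 FIRE
t=9: input=2 -> V=10
t=10: input=0 -> V=5
t=11: input=3 -> V=0 FIRE
t=12: input=5 -> V=0 FIRE
t=13: input=3 -> V=0 FIRE

Answer: 0 1 2 5 6 7 8 11 12 13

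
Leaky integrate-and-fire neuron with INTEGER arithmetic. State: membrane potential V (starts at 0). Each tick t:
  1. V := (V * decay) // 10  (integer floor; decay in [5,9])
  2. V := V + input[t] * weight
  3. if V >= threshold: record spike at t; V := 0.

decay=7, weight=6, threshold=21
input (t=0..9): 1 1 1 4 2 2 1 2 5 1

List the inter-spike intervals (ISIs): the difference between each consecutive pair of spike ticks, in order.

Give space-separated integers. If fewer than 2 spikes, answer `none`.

t=0: input=1 -> V=6
t=1: input=1 -> V=10
t=2: input=1 -> V=13
t=3: input=4 -> V=0 FIRE
t=4: input=2 -> V=12
t=5: input=2 -> V=20
t=6: input=1 -> V=20
t=7: input=2 -> V=0 FIRE
t=8: input=5 -> V=0 FIRE
t=9: input=1 -> V=6

Answer: 4 1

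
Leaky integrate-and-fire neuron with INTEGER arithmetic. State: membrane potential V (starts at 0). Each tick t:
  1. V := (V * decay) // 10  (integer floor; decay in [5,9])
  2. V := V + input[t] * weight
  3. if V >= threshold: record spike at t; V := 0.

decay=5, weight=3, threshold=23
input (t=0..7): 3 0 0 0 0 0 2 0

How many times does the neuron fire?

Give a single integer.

Answer: 0

Derivation:
t=0: input=3 -> V=9
t=1: input=0 -> V=4
t=2: input=0 -> V=2
t=3: input=0 -> V=1
t=4: input=0 -> V=0
t=5: input=0 -> V=0
t=6: input=2 -> V=6
t=7: input=0 -> V=3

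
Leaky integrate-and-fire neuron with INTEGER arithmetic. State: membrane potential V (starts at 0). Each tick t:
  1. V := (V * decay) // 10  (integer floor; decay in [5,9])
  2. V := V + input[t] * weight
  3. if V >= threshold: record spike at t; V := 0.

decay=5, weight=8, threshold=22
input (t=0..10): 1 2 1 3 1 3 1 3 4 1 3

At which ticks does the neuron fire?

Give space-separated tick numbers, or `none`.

Answer: 3 5 7 8 10

Derivation:
t=0: input=1 -> V=8
t=1: input=2 -> V=20
t=2: input=1 -> V=18
t=3: input=3 -> V=0 FIRE
t=4: input=1 -> V=8
t=5: input=3 -> V=0 FIRE
t=6: input=1 -> V=8
t=7: input=3 -> V=0 FIRE
t=8: input=4 -> V=0 FIRE
t=9: input=1 -> V=8
t=10: input=3 -> V=0 FIRE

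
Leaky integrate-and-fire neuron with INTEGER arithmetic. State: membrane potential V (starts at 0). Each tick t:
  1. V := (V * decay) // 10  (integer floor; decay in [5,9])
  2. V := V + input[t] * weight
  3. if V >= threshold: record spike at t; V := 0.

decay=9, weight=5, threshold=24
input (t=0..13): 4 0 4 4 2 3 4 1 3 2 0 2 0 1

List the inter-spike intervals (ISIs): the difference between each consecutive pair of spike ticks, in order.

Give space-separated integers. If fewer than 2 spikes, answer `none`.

t=0: input=4 -> V=20
t=1: input=0 -> V=18
t=2: input=4 -> V=0 FIRE
t=3: input=4 -> V=20
t=4: input=2 -> V=0 FIRE
t=5: input=3 -> V=15
t=6: input=4 -> V=0 FIRE
t=7: input=1 -> V=5
t=8: input=3 -> V=19
t=9: input=2 -> V=0 FIRE
t=10: input=0 -> V=0
t=11: input=2 -> V=10
t=12: input=0 -> V=9
t=13: input=1 -> V=13

Answer: 2 2 3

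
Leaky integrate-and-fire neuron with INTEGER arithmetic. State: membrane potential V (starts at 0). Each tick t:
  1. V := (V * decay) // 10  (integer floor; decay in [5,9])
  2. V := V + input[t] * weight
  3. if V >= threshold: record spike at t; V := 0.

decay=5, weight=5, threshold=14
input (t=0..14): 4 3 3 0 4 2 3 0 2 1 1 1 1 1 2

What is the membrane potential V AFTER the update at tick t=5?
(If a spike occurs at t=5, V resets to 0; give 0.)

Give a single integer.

Answer: 10

Derivation:
t=0: input=4 -> V=0 FIRE
t=1: input=3 -> V=0 FIRE
t=2: input=3 -> V=0 FIRE
t=3: input=0 -> V=0
t=4: input=4 -> V=0 FIRE
t=5: input=2 -> V=10
t=6: input=3 -> V=0 FIRE
t=7: input=0 -> V=0
t=8: input=2 -> V=10
t=9: input=1 -> V=10
t=10: input=1 -> V=10
t=11: input=1 -> V=10
t=12: input=1 -> V=10
t=13: input=1 -> V=10
t=14: input=2 -> V=0 FIRE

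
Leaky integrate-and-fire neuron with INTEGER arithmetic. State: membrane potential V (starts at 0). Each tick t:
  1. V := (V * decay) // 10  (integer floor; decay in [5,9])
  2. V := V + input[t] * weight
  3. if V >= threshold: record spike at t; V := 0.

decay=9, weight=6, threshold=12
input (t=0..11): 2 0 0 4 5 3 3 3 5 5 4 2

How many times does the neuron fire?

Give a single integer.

Answer: 10

Derivation:
t=0: input=2 -> V=0 FIRE
t=1: input=0 -> V=0
t=2: input=0 -> V=0
t=3: input=4 -> V=0 FIRE
t=4: input=5 -> V=0 FIRE
t=5: input=3 -> V=0 FIRE
t=6: input=3 -> V=0 FIRE
t=7: input=3 -> V=0 FIRE
t=8: input=5 -> V=0 FIRE
t=9: input=5 -> V=0 FIRE
t=10: input=4 -> V=0 FIRE
t=11: input=2 -> V=0 FIRE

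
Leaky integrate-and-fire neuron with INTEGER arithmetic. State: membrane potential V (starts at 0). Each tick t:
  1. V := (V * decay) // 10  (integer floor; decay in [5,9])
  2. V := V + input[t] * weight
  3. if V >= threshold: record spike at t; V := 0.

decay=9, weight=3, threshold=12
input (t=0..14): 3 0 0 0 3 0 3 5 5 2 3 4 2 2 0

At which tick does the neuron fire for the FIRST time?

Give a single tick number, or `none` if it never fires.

Answer: 4

Derivation:
t=0: input=3 -> V=9
t=1: input=0 -> V=8
t=2: input=0 -> V=7
t=3: input=0 -> V=6
t=4: input=3 -> V=0 FIRE
t=5: input=0 -> V=0
t=6: input=3 -> V=9
t=7: input=5 -> V=0 FIRE
t=8: input=5 -> V=0 FIRE
t=9: input=2 -> V=6
t=10: input=3 -> V=0 FIRE
t=11: input=4 -> V=0 FIRE
t=12: input=2 -> V=6
t=13: input=2 -> V=11
t=14: input=0 -> V=9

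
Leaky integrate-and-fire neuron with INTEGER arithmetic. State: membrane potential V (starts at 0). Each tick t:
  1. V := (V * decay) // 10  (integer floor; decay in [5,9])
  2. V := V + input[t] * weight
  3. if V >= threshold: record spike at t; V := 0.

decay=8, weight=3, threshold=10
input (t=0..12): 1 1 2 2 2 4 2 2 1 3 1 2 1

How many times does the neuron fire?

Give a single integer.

Answer: 5

Derivation:
t=0: input=1 -> V=3
t=1: input=1 -> V=5
t=2: input=2 -> V=0 FIRE
t=3: input=2 -> V=6
t=4: input=2 -> V=0 FIRE
t=5: input=4 -> V=0 FIRE
t=6: input=2 -> V=6
t=7: input=2 -> V=0 FIRE
t=8: input=1 -> V=3
t=9: input=3 -> V=0 FIRE
t=10: input=1 -> V=3
t=11: input=2 -> V=8
t=12: input=1 -> V=9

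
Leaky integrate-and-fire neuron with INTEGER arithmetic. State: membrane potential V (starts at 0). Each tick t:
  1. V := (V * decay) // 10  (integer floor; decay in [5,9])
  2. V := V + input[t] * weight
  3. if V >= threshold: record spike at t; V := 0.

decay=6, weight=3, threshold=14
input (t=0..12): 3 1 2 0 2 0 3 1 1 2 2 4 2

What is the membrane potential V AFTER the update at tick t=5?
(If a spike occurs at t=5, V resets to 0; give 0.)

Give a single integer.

Answer: 5

Derivation:
t=0: input=3 -> V=9
t=1: input=1 -> V=8
t=2: input=2 -> V=10
t=3: input=0 -> V=6
t=4: input=2 -> V=9
t=5: input=0 -> V=5
t=6: input=3 -> V=12
t=7: input=1 -> V=10
t=8: input=1 -> V=9
t=9: input=2 -> V=11
t=10: input=2 -> V=12
t=11: input=4 -> V=0 FIRE
t=12: input=2 -> V=6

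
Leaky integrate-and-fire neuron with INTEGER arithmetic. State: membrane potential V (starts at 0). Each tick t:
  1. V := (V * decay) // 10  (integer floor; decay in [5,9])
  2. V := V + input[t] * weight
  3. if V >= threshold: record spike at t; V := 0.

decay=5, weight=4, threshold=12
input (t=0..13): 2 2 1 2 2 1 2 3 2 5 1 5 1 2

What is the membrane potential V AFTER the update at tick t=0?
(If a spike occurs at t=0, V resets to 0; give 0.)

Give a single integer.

Answer: 8

Derivation:
t=0: input=2 -> V=8
t=1: input=2 -> V=0 FIRE
t=2: input=1 -> V=4
t=3: input=2 -> V=10
t=4: input=2 -> V=0 FIRE
t=5: input=1 -> V=4
t=6: input=2 -> V=10
t=7: input=3 -> V=0 FIRE
t=8: input=2 -> V=8
t=9: input=5 -> V=0 FIRE
t=10: input=1 -> V=4
t=11: input=5 -> V=0 FIRE
t=12: input=1 -> V=4
t=13: input=2 -> V=10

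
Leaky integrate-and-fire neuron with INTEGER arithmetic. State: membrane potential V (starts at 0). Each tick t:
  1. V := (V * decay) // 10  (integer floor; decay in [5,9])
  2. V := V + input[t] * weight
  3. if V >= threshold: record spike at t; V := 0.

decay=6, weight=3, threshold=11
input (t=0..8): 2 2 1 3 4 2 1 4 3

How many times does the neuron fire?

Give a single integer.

t=0: input=2 -> V=6
t=1: input=2 -> V=9
t=2: input=1 -> V=8
t=3: input=3 -> V=0 FIRE
t=4: input=4 -> V=0 FIRE
t=5: input=2 -> V=6
t=6: input=1 -> V=6
t=7: input=4 -> V=0 FIRE
t=8: input=3 -> V=9

Answer: 3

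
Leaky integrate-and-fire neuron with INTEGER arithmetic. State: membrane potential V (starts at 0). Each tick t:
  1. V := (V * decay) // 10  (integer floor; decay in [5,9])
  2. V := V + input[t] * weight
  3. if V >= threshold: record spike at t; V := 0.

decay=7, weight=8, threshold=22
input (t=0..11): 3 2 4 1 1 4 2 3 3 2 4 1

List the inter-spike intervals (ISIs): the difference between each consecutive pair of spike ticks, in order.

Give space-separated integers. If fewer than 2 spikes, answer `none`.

Answer: 2 3 2 1 2

Derivation:
t=0: input=3 -> V=0 FIRE
t=1: input=2 -> V=16
t=2: input=4 -> V=0 FIRE
t=3: input=1 -> V=8
t=4: input=1 -> V=13
t=5: input=4 -> V=0 FIRE
t=6: input=2 -> V=16
t=7: input=3 -> V=0 FIRE
t=8: input=3 -> V=0 FIRE
t=9: input=2 -> V=16
t=10: input=4 -> V=0 FIRE
t=11: input=1 -> V=8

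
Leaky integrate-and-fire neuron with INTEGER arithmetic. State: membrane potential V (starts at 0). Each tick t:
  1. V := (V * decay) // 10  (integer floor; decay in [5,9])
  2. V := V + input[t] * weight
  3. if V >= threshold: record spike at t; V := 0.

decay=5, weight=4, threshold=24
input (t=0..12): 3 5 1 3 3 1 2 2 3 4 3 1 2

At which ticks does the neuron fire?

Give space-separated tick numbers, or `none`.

Answer: 1 9

Derivation:
t=0: input=3 -> V=12
t=1: input=5 -> V=0 FIRE
t=2: input=1 -> V=4
t=3: input=3 -> V=14
t=4: input=3 -> V=19
t=5: input=1 -> V=13
t=6: input=2 -> V=14
t=7: input=2 -> V=15
t=8: input=3 -> V=19
t=9: input=4 -> V=0 FIRE
t=10: input=3 -> V=12
t=11: input=1 -> V=10
t=12: input=2 -> V=13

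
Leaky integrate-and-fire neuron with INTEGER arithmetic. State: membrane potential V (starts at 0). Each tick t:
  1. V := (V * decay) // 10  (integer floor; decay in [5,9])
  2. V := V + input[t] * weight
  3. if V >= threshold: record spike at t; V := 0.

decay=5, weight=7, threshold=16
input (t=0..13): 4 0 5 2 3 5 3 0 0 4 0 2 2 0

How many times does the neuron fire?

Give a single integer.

Answer: 7

Derivation:
t=0: input=4 -> V=0 FIRE
t=1: input=0 -> V=0
t=2: input=5 -> V=0 FIRE
t=3: input=2 -> V=14
t=4: input=3 -> V=0 FIRE
t=5: input=5 -> V=0 FIRE
t=6: input=3 -> V=0 FIRE
t=7: input=0 -> V=0
t=8: input=0 -> V=0
t=9: input=4 -> V=0 FIRE
t=10: input=0 -> V=0
t=11: input=2 -> V=14
t=12: input=2 -> V=0 FIRE
t=13: input=0 -> V=0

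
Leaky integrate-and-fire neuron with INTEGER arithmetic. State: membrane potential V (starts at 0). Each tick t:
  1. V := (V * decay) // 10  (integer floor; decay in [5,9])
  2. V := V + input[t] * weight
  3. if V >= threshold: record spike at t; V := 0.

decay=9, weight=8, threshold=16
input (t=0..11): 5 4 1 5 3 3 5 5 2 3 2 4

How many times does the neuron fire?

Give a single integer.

Answer: 11

Derivation:
t=0: input=5 -> V=0 FIRE
t=1: input=4 -> V=0 FIRE
t=2: input=1 -> V=8
t=3: input=5 -> V=0 FIRE
t=4: input=3 -> V=0 FIRE
t=5: input=3 -> V=0 FIRE
t=6: input=5 -> V=0 FIRE
t=7: input=5 -> V=0 FIRE
t=8: input=2 -> V=0 FIRE
t=9: input=3 -> V=0 FIRE
t=10: input=2 -> V=0 FIRE
t=11: input=4 -> V=0 FIRE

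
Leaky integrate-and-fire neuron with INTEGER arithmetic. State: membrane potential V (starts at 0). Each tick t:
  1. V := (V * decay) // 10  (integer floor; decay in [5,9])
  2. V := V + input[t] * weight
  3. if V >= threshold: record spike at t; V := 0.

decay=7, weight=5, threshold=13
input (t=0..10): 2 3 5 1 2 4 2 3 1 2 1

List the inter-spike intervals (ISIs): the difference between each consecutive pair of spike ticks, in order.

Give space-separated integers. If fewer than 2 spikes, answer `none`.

t=0: input=2 -> V=10
t=1: input=3 -> V=0 FIRE
t=2: input=5 -> V=0 FIRE
t=3: input=1 -> V=5
t=4: input=2 -> V=0 FIRE
t=5: input=4 -> V=0 FIRE
t=6: input=2 -> V=10
t=7: input=3 -> V=0 FIRE
t=8: input=1 -> V=5
t=9: input=2 -> V=0 FIRE
t=10: input=1 -> V=5

Answer: 1 2 1 2 2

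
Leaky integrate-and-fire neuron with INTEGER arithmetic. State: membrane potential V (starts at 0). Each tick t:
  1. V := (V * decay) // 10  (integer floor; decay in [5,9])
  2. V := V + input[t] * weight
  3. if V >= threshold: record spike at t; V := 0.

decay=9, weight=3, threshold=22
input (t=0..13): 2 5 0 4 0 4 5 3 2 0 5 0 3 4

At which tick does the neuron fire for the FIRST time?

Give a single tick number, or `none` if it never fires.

Answer: 3

Derivation:
t=0: input=2 -> V=6
t=1: input=5 -> V=20
t=2: input=0 -> V=18
t=3: input=4 -> V=0 FIRE
t=4: input=0 -> V=0
t=5: input=4 -> V=12
t=6: input=5 -> V=0 FIRE
t=7: input=3 -> V=9
t=8: input=2 -> V=14
t=9: input=0 -> V=12
t=10: input=5 -> V=0 FIRE
t=11: input=0 -> V=0
t=12: input=3 -> V=9
t=13: input=4 -> V=20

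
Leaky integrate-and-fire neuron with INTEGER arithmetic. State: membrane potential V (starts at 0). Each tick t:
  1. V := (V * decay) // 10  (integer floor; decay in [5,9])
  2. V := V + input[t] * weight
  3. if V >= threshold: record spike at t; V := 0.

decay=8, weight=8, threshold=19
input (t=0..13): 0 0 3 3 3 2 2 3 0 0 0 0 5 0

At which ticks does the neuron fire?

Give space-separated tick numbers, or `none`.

t=0: input=0 -> V=0
t=1: input=0 -> V=0
t=2: input=3 -> V=0 FIRE
t=3: input=3 -> V=0 FIRE
t=4: input=3 -> V=0 FIRE
t=5: input=2 -> V=16
t=6: input=2 -> V=0 FIRE
t=7: input=3 -> V=0 FIRE
t=8: input=0 -> V=0
t=9: input=0 -> V=0
t=10: input=0 -> V=0
t=11: input=0 -> V=0
t=12: input=5 -> V=0 FIRE
t=13: input=0 -> V=0

Answer: 2 3 4 6 7 12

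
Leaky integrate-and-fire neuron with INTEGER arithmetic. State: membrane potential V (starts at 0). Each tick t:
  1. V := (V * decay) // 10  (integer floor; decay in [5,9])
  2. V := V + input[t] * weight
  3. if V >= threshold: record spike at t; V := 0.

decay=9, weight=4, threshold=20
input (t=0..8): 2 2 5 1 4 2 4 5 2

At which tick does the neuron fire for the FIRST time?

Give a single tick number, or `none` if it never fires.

t=0: input=2 -> V=8
t=1: input=2 -> V=15
t=2: input=5 -> V=0 FIRE
t=3: input=1 -> V=4
t=4: input=4 -> V=19
t=5: input=2 -> V=0 FIRE
t=6: input=4 -> V=16
t=7: input=5 -> V=0 FIRE
t=8: input=2 -> V=8

Answer: 2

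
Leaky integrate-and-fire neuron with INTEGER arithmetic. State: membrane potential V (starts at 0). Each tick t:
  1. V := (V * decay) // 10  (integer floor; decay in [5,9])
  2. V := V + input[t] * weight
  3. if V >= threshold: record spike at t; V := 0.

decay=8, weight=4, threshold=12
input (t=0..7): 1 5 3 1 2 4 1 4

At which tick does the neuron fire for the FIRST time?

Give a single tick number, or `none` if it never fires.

Answer: 1

Derivation:
t=0: input=1 -> V=4
t=1: input=5 -> V=0 FIRE
t=2: input=3 -> V=0 FIRE
t=3: input=1 -> V=4
t=4: input=2 -> V=11
t=5: input=4 -> V=0 FIRE
t=6: input=1 -> V=4
t=7: input=4 -> V=0 FIRE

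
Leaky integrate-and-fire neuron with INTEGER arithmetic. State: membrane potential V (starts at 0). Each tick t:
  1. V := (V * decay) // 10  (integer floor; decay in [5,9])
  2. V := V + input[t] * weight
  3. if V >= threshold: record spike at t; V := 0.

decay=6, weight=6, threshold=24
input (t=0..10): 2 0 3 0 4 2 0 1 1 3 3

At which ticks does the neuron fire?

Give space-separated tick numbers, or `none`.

t=0: input=2 -> V=12
t=1: input=0 -> V=7
t=2: input=3 -> V=22
t=3: input=0 -> V=13
t=4: input=4 -> V=0 FIRE
t=5: input=2 -> V=12
t=6: input=0 -> V=7
t=7: input=1 -> V=10
t=8: input=1 -> V=12
t=9: input=3 -> V=0 FIRE
t=10: input=3 -> V=18

Answer: 4 9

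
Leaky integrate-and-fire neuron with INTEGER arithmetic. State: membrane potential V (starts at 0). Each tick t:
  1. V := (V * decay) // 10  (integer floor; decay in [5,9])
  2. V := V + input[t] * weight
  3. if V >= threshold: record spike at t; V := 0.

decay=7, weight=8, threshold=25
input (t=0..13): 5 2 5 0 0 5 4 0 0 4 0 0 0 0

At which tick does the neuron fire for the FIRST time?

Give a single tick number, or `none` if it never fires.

t=0: input=5 -> V=0 FIRE
t=1: input=2 -> V=16
t=2: input=5 -> V=0 FIRE
t=3: input=0 -> V=0
t=4: input=0 -> V=0
t=5: input=5 -> V=0 FIRE
t=6: input=4 -> V=0 FIRE
t=7: input=0 -> V=0
t=8: input=0 -> V=0
t=9: input=4 -> V=0 FIRE
t=10: input=0 -> V=0
t=11: input=0 -> V=0
t=12: input=0 -> V=0
t=13: input=0 -> V=0

Answer: 0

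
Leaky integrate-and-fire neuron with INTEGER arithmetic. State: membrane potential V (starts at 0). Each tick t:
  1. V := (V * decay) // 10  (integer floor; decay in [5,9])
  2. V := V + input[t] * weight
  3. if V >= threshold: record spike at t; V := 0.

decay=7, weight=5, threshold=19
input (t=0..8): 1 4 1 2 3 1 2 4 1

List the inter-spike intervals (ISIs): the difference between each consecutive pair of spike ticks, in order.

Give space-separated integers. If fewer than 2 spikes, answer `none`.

t=0: input=1 -> V=5
t=1: input=4 -> V=0 FIRE
t=2: input=1 -> V=5
t=3: input=2 -> V=13
t=4: input=3 -> V=0 FIRE
t=5: input=1 -> V=5
t=6: input=2 -> V=13
t=7: input=4 -> V=0 FIRE
t=8: input=1 -> V=5

Answer: 3 3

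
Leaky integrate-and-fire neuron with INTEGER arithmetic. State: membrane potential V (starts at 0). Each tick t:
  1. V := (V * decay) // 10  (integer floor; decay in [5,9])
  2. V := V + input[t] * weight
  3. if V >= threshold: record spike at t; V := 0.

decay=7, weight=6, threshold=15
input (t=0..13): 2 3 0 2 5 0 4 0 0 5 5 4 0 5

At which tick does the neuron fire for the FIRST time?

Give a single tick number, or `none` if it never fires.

Answer: 1

Derivation:
t=0: input=2 -> V=12
t=1: input=3 -> V=0 FIRE
t=2: input=0 -> V=0
t=3: input=2 -> V=12
t=4: input=5 -> V=0 FIRE
t=5: input=0 -> V=0
t=6: input=4 -> V=0 FIRE
t=7: input=0 -> V=0
t=8: input=0 -> V=0
t=9: input=5 -> V=0 FIRE
t=10: input=5 -> V=0 FIRE
t=11: input=4 -> V=0 FIRE
t=12: input=0 -> V=0
t=13: input=5 -> V=0 FIRE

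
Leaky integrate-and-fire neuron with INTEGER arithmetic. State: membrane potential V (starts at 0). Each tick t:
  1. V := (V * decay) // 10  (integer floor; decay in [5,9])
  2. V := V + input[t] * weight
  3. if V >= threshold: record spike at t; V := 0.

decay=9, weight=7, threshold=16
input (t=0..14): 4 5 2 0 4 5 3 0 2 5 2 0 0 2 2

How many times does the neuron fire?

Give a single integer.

Answer: 7

Derivation:
t=0: input=4 -> V=0 FIRE
t=1: input=5 -> V=0 FIRE
t=2: input=2 -> V=14
t=3: input=0 -> V=12
t=4: input=4 -> V=0 FIRE
t=5: input=5 -> V=0 FIRE
t=6: input=3 -> V=0 FIRE
t=7: input=0 -> V=0
t=8: input=2 -> V=14
t=9: input=5 -> V=0 FIRE
t=10: input=2 -> V=14
t=11: input=0 -> V=12
t=12: input=0 -> V=10
t=13: input=2 -> V=0 FIRE
t=14: input=2 -> V=14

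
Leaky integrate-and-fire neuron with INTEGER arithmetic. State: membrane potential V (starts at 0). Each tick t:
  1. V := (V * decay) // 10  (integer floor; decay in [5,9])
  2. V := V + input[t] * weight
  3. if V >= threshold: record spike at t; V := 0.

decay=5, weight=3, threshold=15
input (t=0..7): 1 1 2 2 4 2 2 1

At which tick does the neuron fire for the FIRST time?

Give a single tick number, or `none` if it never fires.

Answer: 4

Derivation:
t=0: input=1 -> V=3
t=1: input=1 -> V=4
t=2: input=2 -> V=8
t=3: input=2 -> V=10
t=4: input=4 -> V=0 FIRE
t=5: input=2 -> V=6
t=6: input=2 -> V=9
t=7: input=1 -> V=7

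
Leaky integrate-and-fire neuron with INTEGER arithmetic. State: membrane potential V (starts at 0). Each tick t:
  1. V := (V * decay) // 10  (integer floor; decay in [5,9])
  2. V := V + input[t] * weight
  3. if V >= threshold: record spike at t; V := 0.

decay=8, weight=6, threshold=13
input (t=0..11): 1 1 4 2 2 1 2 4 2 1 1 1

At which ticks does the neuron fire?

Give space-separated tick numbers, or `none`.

Answer: 2 4 6 7 9

Derivation:
t=0: input=1 -> V=6
t=1: input=1 -> V=10
t=2: input=4 -> V=0 FIRE
t=3: input=2 -> V=12
t=4: input=2 -> V=0 FIRE
t=5: input=1 -> V=6
t=6: input=2 -> V=0 FIRE
t=7: input=4 -> V=0 FIRE
t=8: input=2 -> V=12
t=9: input=1 -> V=0 FIRE
t=10: input=1 -> V=6
t=11: input=1 -> V=10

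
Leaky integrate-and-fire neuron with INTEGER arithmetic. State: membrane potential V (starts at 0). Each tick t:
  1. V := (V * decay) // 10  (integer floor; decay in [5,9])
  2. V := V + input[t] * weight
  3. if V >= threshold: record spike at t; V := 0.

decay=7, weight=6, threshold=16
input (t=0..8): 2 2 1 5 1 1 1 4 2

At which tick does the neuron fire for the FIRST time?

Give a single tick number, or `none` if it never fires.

Answer: 1

Derivation:
t=0: input=2 -> V=12
t=1: input=2 -> V=0 FIRE
t=2: input=1 -> V=6
t=3: input=5 -> V=0 FIRE
t=4: input=1 -> V=6
t=5: input=1 -> V=10
t=6: input=1 -> V=13
t=7: input=4 -> V=0 FIRE
t=8: input=2 -> V=12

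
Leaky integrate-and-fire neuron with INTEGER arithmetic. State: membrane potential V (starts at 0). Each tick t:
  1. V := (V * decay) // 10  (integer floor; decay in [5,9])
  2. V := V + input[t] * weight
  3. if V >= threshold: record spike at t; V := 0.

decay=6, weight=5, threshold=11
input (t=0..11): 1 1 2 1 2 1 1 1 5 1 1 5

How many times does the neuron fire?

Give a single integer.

Answer: 4

Derivation:
t=0: input=1 -> V=5
t=1: input=1 -> V=8
t=2: input=2 -> V=0 FIRE
t=3: input=1 -> V=5
t=4: input=2 -> V=0 FIRE
t=5: input=1 -> V=5
t=6: input=1 -> V=8
t=7: input=1 -> V=9
t=8: input=5 -> V=0 FIRE
t=9: input=1 -> V=5
t=10: input=1 -> V=8
t=11: input=5 -> V=0 FIRE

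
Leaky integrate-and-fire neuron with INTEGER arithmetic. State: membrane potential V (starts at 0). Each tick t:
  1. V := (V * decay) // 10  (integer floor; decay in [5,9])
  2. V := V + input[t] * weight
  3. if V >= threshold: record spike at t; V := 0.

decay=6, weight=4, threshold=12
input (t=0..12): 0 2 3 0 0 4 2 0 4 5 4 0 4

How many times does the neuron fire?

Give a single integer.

Answer: 6

Derivation:
t=0: input=0 -> V=0
t=1: input=2 -> V=8
t=2: input=3 -> V=0 FIRE
t=3: input=0 -> V=0
t=4: input=0 -> V=0
t=5: input=4 -> V=0 FIRE
t=6: input=2 -> V=8
t=7: input=0 -> V=4
t=8: input=4 -> V=0 FIRE
t=9: input=5 -> V=0 FIRE
t=10: input=4 -> V=0 FIRE
t=11: input=0 -> V=0
t=12: input=4 -> V=0 FIRE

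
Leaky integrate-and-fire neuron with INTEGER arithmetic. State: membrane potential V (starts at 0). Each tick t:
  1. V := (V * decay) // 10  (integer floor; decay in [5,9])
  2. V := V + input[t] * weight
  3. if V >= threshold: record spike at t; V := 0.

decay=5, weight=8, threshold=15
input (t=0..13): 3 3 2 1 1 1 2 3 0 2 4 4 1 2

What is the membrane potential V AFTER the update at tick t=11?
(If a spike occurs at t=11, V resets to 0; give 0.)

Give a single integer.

t=0: input=3 -> V=0 FIRE
t=1: input=3 -> V=0 FIRE
t=2: input=2 -> V=0 FIRE
t=3: input=1 -> V=8
t=4: input=1 -> V=12
t=5: input=1 -> V=14
t=6: input=2 -> V=0 FIRE
t=7: input=3 -> V=0 FIRE
t=8: input=0 -> V=0
t=9: input=2 -> V=0 FIRE
t=10: input=4 -> V=0 FIRE
t=11: input=4 -> V=0 FIRE
t=12: input=1 -> V=8
t=13: input=2 -> V=0 FIRE

Answer: 0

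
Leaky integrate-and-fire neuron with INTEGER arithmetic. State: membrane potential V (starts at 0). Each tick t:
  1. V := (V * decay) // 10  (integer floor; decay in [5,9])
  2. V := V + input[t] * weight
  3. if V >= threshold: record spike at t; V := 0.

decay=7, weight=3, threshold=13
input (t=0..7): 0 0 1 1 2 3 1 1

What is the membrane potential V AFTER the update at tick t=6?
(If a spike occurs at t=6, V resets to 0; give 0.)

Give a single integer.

Answer: 3

Derivation:
t=0: input=0 -> V=0
t=1: input=0 -> V=0
t=2: input=1 -> V=3
t=3: input=1 -> V=5
t=4: input=2 -> V=9
t=5: input=3 -> V=0 FIRE
t=6: input=1 -> V=3
t=7: input=1 -> V=5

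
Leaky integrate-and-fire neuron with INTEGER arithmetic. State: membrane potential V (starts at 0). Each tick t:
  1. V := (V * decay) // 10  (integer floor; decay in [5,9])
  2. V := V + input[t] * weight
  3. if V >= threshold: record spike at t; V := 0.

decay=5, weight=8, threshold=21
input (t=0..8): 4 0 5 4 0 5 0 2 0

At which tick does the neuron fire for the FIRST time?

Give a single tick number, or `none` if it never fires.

t=0: input=4 -> V=0 FIRE
t=1: input=0 -> V=0
t=2: input=5 -> V=0 FIRE
t=3: input=4 -> V=0 FIRE
t=4: input=0 -> V=0
t=5: input=5 -> V=0 FIRE
t=6: input=0 -> V=0
t=7: input=2 -> V=16
t=8: input=0 -> V=8

Answer: 0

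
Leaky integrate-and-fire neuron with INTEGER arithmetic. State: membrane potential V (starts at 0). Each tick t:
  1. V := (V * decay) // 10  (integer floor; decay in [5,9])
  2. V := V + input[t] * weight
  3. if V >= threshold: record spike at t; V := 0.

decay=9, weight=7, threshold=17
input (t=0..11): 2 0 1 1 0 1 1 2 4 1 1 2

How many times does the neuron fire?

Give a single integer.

t=0: input=2 -> V=14
t=1: input=0 -> V=12
t=2: input=1 -> V=0 FIRE
t=3: input=1 -> V=7
t=4: input=0 -> V=6
t=5: input=1 -> V=12
t=6: input=1 -> V=0 FIRE
t=7: input=2 -> V=14
t=8: input=4 -> V=0 FIRE
t=9: input=1 -> V=7
t=10: input=1 -> V=13
t=11: input=2 -> V=0 FIRE

Answer: 4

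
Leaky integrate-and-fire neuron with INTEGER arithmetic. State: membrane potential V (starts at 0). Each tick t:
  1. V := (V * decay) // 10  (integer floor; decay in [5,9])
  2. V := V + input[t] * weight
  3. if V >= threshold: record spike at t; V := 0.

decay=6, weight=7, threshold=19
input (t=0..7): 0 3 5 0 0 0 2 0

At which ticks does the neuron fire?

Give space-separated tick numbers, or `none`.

Answer: 1 2

Derivation:
t=0: input=0 -> V=0
t=1: input=3 -> V=0 FIRE
t=2: input=5 -> V=0 FIRE
t=3: input=0 -> V=0
t=4: input=0 -> V=0
t=5: input=0 -> V=0
t=6: input=2 -> V=14
t=7: input=0 -> V=8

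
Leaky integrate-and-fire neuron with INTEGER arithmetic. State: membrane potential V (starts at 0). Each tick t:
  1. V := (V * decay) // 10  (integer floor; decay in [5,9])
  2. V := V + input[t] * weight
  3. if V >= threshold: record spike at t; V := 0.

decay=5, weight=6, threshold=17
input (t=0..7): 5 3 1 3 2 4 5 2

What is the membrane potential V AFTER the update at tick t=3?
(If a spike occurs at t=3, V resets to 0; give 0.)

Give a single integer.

Answer: 0

Derivation:
t=0: input=5 -> V=0 FIRE
t=1: input=3 -> V=0 FIRE
t=2: input=1 -> V=6
t=3: input=3 -> V=0 FIRE
t=4: input=2 -> V=12
t=5: input=4 -> V=0 FIRE
t=6: input=5 -> V=0 FIRE
t=7: input=2 -> V=12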